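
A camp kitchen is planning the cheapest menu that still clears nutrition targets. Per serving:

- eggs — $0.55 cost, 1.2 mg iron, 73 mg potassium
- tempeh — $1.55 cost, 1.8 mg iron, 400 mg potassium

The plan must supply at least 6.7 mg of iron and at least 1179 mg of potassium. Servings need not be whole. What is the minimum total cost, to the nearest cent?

eggs only: max(6.7/1.2, 1179/73) = 16.15 servings → $8.88.
tempeh only: max(6.7/1.8, 1179/400) = 3.722 servings → $5.77.
eggs + tempeh with both tight: 1.6 servings and 2.655 servings → $5.00.
Cheapest feasible corner: $5.00.

$5.00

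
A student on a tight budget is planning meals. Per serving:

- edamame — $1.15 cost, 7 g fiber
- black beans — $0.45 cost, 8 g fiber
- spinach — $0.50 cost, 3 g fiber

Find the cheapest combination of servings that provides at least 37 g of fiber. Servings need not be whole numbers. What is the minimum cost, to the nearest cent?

Cost per g of fiber: black beans $0.0563, edamame $0.1643, spinach $0.1667.
With no serving limits, use only black beans: 37 g / 8 g = 4.625 servings × $0.45 = $2.08.

$2.08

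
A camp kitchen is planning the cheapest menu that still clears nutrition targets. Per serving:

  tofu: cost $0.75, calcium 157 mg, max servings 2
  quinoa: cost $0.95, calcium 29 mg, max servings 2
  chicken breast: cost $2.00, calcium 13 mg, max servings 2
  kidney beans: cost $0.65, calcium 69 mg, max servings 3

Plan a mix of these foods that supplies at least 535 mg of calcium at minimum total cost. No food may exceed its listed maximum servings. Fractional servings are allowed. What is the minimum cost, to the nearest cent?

Cost per mg of calcium: tofu $0.0048, kidney beans $0.0094, quinoa $0.0328, chicken breast $0.1538.
Take 2 servings of tofu: +314.0 mg calcium for $1.50 (total $1.50, still need 221.0 mg).
Take 3 servings of kidney beans: +207.0 mg calcium for $1.95 (total $3.45, still need 14.0 mg).
Take 0.4828 servings of quinoa: +14.0 mg calcium for $0.46 (total $3.91, still need 0.0 mg).
Filling from the cheapest source first is optimal under one linear minimum: $3.91.

$3.91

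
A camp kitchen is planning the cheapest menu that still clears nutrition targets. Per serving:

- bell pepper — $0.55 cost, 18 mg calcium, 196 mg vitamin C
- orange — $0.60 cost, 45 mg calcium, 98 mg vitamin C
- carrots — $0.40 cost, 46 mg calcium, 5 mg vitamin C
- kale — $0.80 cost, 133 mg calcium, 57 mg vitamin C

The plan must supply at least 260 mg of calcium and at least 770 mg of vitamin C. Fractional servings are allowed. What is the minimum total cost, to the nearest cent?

Compare the cost at each extreme point of the feasible region.
bell pepper only: max(260/18, 770/196) = 14.44 servings → $7.94.
orange only: max(260/45, 770/98) = 7.857 servings → $4.71.
carrots only: max(260/46, 770/5) = 154 servings → $61.60.
kale only: max(260/133, 770/57) = 13.51 servings → $10.81.
bell pepper + orange with both tight: 1.3 servings and 5.258 servings → $3.87.
bell pepper + carrots with both tight: 3.823 servings and 4.156 servings → $3.76.
bell pepper + kale with both tight: 3.498 servings and 1.482 servings → $3.11.
orange + carrots: intersection lies outside the first quadrant.
orange + kale: the both-tight solution has a negative serving — not a feasible corner.
carrots + kale: intersection lies outside the first quadrant.
Cheapest feasible corner: $3.11.

$3.11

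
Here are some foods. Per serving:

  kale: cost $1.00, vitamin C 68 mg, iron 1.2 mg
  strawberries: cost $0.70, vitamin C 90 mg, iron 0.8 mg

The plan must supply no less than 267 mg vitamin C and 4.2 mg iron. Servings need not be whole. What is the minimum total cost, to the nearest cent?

$3.52

kale only: max(267/68, 4.2/1.2) = 3.926 servings → $3.93.
strawberries only: max(267/90, 4.2/0.8) = 5.25 servings → $3.67.
kale + strawberries with both tight: 3.067 servings and 0.6493 servings → $3.52.
Cheapest feasible corner: $3.52.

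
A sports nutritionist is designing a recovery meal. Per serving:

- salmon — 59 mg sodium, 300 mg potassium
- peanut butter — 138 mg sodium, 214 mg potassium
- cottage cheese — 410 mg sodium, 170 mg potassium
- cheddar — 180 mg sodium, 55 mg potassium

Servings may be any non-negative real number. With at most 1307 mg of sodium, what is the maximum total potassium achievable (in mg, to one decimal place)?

Potassium per mg sodium: salmon 5.085, peanut butter 1.551, cottage cheese 0.4146, cheddar 0.3056.
With no serving limits, spend the whole sodium allowance on salmon: 1307 mg / 59 mg × 300 mg = 6645.8 mg.

6645.8 mg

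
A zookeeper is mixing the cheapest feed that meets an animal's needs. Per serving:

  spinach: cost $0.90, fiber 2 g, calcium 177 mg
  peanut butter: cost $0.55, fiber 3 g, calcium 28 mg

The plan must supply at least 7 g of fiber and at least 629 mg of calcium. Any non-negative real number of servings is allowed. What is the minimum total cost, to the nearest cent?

Compare the cost at each extreme point of the feasible region.
spinach only: max(7/2, 629/177) = 3.554 servings → $3.20.
peanut butter only: max(7/3, 629/28) = 22.46 servings → $12.36.
spinach + peanut butter: intersection lies outside the first quadrant.
The minimum over all feasible corners is $3.20.

$3.20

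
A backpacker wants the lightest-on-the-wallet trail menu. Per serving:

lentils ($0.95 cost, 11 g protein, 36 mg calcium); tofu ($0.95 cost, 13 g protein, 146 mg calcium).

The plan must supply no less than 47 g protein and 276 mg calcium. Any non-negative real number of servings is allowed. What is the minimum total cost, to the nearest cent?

$3.43

With two linear requirements the optimum uses one or two foods; enumerate the corners.
lentils only: max(47/11, 276/36) = 7.667 servings → $7.28.
tofu only: max(47/13, 276/146) = 3.615 servings → $3.43.
lentils + tofu with both tight: 2.877 servings and 1.181 servings → $3.86.
Cheapest feasible corner: $3.43.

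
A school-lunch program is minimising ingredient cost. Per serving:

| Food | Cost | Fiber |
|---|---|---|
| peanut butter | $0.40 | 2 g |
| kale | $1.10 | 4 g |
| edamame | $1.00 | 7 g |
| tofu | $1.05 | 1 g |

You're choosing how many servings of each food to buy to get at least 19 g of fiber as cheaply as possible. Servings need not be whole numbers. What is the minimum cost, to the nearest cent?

$2.71

Cost per g of fiber: edamame $0.1429, peanut butter $0.2000, kale $0.2750, tofu $1.0500.
With no serving limits, use only edamame: 19 g / 7 g = 2.714 servings × $1.00 = $2.71.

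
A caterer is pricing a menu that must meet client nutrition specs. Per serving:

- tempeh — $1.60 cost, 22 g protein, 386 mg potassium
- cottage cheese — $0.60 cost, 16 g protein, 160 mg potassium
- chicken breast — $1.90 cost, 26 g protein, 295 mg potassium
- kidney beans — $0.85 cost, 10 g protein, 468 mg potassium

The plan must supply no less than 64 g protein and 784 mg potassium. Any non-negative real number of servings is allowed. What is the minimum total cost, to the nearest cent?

For a min-cost LP with two ≥-constraints, a basic feasible solution has at most two positive variables.
tempeh only: max(64/22, 784/386) = 2.909 servings → $4.65.
cottage cheese only: max(64/16, 784/160) = 4.9 servings → $2.94.
chicken breast only: max(64/26, 784/295) = 2.658 servings → $5.05.
kidney beans only: max(64/10, 784/468) = 6.4 servings → $5.44.
tempeh + cottage cheese with both tight: 0.8675 servings and 2.807 servings → $3.07.
tempeh + chicken breast with both tight: 0.4241 servings and 2.103 servings → $4.67.
tempeh + kidney beans: intersection lies outside the first quadrant.
cottage cheese + chicken breast with both targets exact would need a negative amount; discard.
cottage cheese + kidney beans with both tight: 3.755 servings and 0.3913 servings → $2.59.
chicken breast + kidney beans with both tight: 2.399 servings and 0.1632 servings → $4.70.
The minimum over all feasible corners is $2.59.

$2.59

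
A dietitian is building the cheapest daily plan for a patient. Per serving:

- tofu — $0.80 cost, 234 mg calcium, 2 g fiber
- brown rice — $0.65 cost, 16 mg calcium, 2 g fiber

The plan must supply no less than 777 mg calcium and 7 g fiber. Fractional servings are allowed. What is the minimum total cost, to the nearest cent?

$2.77

Minimising a linear cost over {calcium ≥ 777, fiber ≥ 7, servings ≥ 0} — the optimum is at a vertex, using one or two foods.
tofu only: max(777/234, 7/2) = 3.5 servings → $2.80.
brown rice only: max(777/16, 7/2) = 48.56 servings → $31.57.
tofu + brown rice with both tight: 3.307 servings and 0.1927 servings → $2.77.
So the least-cost plan costs $2.77.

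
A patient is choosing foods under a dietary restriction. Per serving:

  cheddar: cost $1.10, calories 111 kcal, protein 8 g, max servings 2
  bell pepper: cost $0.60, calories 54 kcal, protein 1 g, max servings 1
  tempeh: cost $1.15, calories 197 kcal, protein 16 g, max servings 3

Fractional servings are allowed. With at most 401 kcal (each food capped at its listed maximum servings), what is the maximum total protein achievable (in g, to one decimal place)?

Protein per kcal: tempeh 0.08122, cheddar 0.07207, bell pepper 0.01852.
Take 2.036 servings of tempeh: uses 401 kcal, +32.6 g protein (running total 32.6 g).
Greedy by best ratio exhausts the calories allowance optimally: 32.6 g.

32.6 g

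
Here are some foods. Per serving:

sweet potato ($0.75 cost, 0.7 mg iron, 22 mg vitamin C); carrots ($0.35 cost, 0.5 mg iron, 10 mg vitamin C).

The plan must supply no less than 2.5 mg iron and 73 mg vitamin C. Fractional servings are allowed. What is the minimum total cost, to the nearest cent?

sweet potato only: max(2.5/0.7, 73/22) = 3.571 servings → $2.68.
carrots only: max(2.5/0.5, 73/10) = 7.3 servings → $2.56.
sweet potato + carrots with both tight: 2.875 servings and 0.975 servings → $2.50.
Cheapest feasible corner: $2.50.

$2.50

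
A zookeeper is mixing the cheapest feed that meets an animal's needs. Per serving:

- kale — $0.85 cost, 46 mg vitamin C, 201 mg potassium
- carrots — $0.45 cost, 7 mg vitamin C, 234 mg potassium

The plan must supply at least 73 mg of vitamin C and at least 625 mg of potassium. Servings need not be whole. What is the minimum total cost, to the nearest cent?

This is a tiny linear program; its minimum lies at a vertex of the feasible set. List the vertices and price them.
kale only: max(73/46, 625/201) = 3.109 servings → $2.64.
carrots only: max(73/7, 625/234) = 10.43 servings → $4.69.
kale + carrots with both tight: 1.358 servings and 1.504 servings → $1.83.
Cheapest feasible corner: $1.83.

$1.83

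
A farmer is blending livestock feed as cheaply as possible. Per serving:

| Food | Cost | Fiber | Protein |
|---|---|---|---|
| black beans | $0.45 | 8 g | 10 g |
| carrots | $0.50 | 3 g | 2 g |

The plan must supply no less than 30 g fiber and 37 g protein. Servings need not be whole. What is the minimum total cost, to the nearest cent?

black beans only: max(30/8, 37/10) = 3.75 servings → $1.69.
carrots only: max(30/3, 37/2) = 18.5 servings → $9.25.
black beans + carrots with both tight: 3.643 servings and 0.2857 servings → $1.78.
So the least-cost plan costs $1.69.

$1.69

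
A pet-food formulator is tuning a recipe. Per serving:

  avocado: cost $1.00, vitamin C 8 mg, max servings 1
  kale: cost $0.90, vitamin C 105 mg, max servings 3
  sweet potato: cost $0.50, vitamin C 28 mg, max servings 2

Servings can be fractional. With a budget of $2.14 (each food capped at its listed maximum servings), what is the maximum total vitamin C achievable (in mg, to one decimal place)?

249.7 mg

Vitamin C per dollar: kale 116.7, sweet potato 56, avocado 8.
Take 2.378 servings of kale: spends $2.14, +249.7 mg vitamin C (running total 249.7 mg).
Filling greedily by vitamin C-per-dollar is optimal for one linear limit, giving 249.7 mg.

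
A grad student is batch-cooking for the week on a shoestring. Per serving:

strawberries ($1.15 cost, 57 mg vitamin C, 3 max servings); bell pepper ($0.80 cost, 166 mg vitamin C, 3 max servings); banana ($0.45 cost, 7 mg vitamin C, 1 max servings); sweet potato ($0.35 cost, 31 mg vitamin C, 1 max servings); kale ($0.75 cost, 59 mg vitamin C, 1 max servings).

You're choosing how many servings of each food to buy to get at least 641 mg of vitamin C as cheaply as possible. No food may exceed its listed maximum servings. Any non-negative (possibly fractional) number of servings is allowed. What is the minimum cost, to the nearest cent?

Cost per mg of vitamin C: bell pepper $0.0048, sweet potato $0.0113, kale $0.0127, strawberries $0.0202, banana $0.0643.
Take 3 servings of bell pepper: +498.0 mg vitamin C for $2.40 (total $2.40, still need 143.0 mg).
Take 1 serving of sweet potato: +31.0 mg vitamin C for $0.35 (total $2.75, still need 112.0 mg).
Take 1 serving of kale: +59.0 mg vitamin C for $0.75 (total $3.50, still need 53.0 mg).
Take 0.9298 servings of strawberries: +53.0 mg vitamin C for $1.07 (total $4.57, still need 0.0 mg).
Greedy by cheapest-per-mg is optimal for a single linear constraint, so the minimum cost is $4.57.

$4.57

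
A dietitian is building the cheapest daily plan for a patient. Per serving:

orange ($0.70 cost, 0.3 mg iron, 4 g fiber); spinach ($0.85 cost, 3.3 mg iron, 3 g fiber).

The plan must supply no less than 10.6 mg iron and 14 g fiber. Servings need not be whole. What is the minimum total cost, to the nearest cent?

Minimising a linear cost over {iron ≥ 10.6, fiber ≥ 14, servings ≥ 0} — the optimum is at a vertex, using one or two foods.
orange only: max(10.6/0.3, 14/4) = 35.33 servings → $24.73.
spinach only: max(10.6/3.3, 14/3) = 4.667 servings → $3.97.
orange + spinach with both tight: 1.171 servings and 3.106 servings → $3.46.
The minimum over all feasible corners is $3.46.

$3.46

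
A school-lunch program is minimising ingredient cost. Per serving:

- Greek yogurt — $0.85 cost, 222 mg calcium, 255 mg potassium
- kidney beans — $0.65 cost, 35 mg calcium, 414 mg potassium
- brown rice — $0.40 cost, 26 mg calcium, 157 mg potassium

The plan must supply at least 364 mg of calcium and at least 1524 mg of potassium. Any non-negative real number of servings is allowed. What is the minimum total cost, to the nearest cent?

$2.92

Two binding constraints pin down two serving amounts, so the optimal mix uses at most two foods. The candidates are each food alone (scaled to the tighter of calcium/potassium) and each pair with both constraints tight.
Greek yogurt only: max(364/222, 1524/255) = 5.976 servings → $5.08.
kidney beans only: max(364/35, 1524/414) = 10.4 servings → $6.76.
brown rice only: max(364/26, 1524/157) = 14 servings → $5.60.
Greek yogurt + kidney beans with both tight: 1.173 servings and 2.959 servings → $2.92.
Greek yogurt + brown rice with both tight: 0.6209 servings and 8.699 servings → $4.01.
kidney beans + brown rice: intersection lies outside the first quadrant.
Cheapest feasible corner: $2.92.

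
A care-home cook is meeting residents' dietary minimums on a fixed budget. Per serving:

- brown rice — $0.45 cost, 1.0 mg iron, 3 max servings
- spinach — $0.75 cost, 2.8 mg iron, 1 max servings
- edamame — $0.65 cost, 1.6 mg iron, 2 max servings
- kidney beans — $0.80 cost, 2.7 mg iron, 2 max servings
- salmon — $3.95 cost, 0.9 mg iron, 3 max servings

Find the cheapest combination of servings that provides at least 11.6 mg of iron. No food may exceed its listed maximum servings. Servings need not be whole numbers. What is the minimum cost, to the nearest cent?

Cost per mg of iron: spinach $0.2679, kidney beans $0.2963, edamame $0.4062, brown rice $0.4500, salmon $4.3889.
Take 1 serving of spinach: +2.8 mg iron for $0.75 (total $0.75, still need 8.8 mg).
Take 2 servings of kidney beans: +5.4 mg iron for $1.60 (total $2.35, still need 3.4 mg).
Take 2 servings of edamame: +3.2 mg iron for $1.30 (total $3.65, still need 0.2 mg).
Take 0.2 servings of brown rice: +0.2 mg iron for $0.09 (total $3.74, still need 0.0 mg).
Greedy by cheapest-per-mg is optimal for a single linear constraint, so the minimum cost is $3.74.

$3.74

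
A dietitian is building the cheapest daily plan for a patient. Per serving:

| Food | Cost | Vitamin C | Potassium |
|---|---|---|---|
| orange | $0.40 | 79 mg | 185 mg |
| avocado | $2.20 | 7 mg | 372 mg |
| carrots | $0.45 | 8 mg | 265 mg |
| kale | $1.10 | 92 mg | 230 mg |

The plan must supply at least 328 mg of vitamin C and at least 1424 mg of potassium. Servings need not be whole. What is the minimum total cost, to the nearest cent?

$2.75

A basic optimal solution has at most two foods positive. Try each food alone and each pair with both targets met exactly.
orange only: max(328/79, 1424/185) = 7.697 servings → $3.08.
avocado only: max(328/7, 1424/372) = 46.86 servings → $103.09.
carrots only: max(328/8, 1424/265) = 41 servings → $18.45.
kale only: max(328/92, 1424/230) = 6.191 servings → $6.81.
orange + avocado with both tight: 3.988 servings and 1.844 servings → $5.65.
orange + carrots with both tight: 3.882 servings and 2.663 servings → $2.75.
orange + kale: the both-tight solution has a negative serving — not a feasible corner.
avocado + carrots: the both-tight solution has a negative serving — not a feasible corner.
avocado + kale with both tight: 1.704 servings and 3.436 servings → $7.53.
carrots + kale with both tight: 2.465 servings and 3.351 servings → $4.80.
So the least-cost plan costs $2.75.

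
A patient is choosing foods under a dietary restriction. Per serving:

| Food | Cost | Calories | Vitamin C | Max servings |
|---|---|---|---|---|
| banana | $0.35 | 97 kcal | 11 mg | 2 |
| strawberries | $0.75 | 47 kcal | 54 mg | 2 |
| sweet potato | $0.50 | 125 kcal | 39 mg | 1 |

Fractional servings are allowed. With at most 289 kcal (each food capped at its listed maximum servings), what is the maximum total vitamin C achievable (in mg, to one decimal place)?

Vitamin C per kcal: strawberries 1.149, sweet potato 0.312, banana 0.1134.
Take 2 servings of strawberries: uses 94 kcal, +108.0 mg vitamin C (running total 108.0 mg).
Take 1 serving of sweet potato: uses 125 kcal, +39.0 mg vitamin C (running total 147.0 mg).
Take 0.7216 servings of banana: uses 70 kcal, +7.9 mg vitamin C (running total 154.9 mg).
Filling greedily by vitamin C-per-kcal is optimal for one linear limit, giving 154.9 mg.

154.9 mg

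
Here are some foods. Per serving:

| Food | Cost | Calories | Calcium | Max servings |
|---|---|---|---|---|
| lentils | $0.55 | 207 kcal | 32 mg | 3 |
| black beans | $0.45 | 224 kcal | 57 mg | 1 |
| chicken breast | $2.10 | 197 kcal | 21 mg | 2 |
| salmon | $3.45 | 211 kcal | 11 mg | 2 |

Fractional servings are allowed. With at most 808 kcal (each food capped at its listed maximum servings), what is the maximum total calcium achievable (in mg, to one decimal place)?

147.3 mg

Calcium per kcal: black beans 0.2545, lentils 0.1546, chicken breast 0.1066, salmon 0.05213.
Take 1 serving of black beans: uses 224 kcal, +57.0 mg calcium (running total 57.0 mg).
Take 2.821 servings of lentils: uses 584 kcal, +90.3 mg calcium (running total 147.3 mg).
Greedy by best ratio exhausts the calories allowance optimally: 147.3 mg.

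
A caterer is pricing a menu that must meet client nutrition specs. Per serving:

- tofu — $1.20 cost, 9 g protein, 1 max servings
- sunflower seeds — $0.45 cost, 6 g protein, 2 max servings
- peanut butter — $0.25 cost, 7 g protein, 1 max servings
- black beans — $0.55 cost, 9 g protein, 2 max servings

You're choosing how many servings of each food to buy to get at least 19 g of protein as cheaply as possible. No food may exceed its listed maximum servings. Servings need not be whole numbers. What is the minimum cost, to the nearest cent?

$0.98

Cost per g of protein: peanut butter $0.0357, black beans $0.0611, sunflower seeds $0.0750, tofu $0.1333.
Take 1 serving of peanut butter: +7.0 g protein for $0.25 (total $0.25, still need 12.0 g).
Take 1.333 servings of black beans: +12.0 g protein for $0.73 (total $0.98, still need 0.0 g).
Filling from the cheapest source first is optimal under one linear minimum: $0.98.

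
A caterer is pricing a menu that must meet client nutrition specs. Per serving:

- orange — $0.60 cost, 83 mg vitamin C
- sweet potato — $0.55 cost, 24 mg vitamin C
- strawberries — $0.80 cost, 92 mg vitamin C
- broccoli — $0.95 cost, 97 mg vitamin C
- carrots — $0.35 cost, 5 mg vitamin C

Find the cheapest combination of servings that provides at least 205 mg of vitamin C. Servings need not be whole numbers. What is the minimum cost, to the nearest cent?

$1.48

Cost per mg of vitamin C: orange $0.0072, strawberries $0.0087, broccoli $0.0098, sweet potato $0.0229, carrots $0.0700.
With no serving limits, use only orange: 205 mg / 83 mg = 2.47 servings × $0.60 = $1.48.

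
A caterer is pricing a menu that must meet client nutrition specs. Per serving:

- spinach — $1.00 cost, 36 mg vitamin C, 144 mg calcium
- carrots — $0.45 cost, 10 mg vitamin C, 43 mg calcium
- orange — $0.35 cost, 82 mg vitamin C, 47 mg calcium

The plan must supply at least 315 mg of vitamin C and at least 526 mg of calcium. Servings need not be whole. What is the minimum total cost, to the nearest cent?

$3.71

The cheapest plan sits at a corner of the feasible region — with two constraints it uses at most two foods.
spinach only: max(315/36, 526/144) = 8.75 servings → $8.75.
carrots only: max(315/10, 526/43) = 31.5 servings → $14.18.
orange only: max(315/82, 526/47) = 11.19 servings → $3.92.
spinach + carrots: the both-tight solution has a negative serving — not a feasible corner.
spinach + orange with both tight: 2.8 servings and 2.612 servings → $3.71.
carrots + orange with both tight: 9.269 servings and 2.711 servings → $5.12.
Cheapest feasible corner: $3.71.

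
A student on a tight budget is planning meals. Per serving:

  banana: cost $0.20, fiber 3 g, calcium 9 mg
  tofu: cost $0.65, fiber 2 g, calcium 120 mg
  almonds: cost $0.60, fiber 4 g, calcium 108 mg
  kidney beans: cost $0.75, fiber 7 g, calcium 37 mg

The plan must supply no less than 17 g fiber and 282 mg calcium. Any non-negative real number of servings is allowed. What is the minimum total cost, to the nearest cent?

banana only: max(17/3, 282/9) = 31.33 servings → $6.27.
tofu only: max(17/2, 282/120) = 8.5 servings → $5.53.
almonds only: max(17/4, 282/108) = 4.25 servings → $2.55.
kidney beans only: max(17/7, 282/37) = 7.622 servings → $5.72.
banana + tofu with both tight: 4.316 servings and 2.026 servings → $2.18.
banana + almonds with both tight: 2.458 servings and 2.406 servings → $1.94.
banana + kidney beans: intersection lies outside the first quadrant.
tofu + almonds with both targets exact would need a negative amount; discard.
tofu + kidney beans with both tight: 1.756 servings and 1.927 servings → $2.59.
almonds + kidney beans with both tight: 2.212 servings and 1.164 servings → $2.20.
So the least-cost plan costs $1.94.

$1.94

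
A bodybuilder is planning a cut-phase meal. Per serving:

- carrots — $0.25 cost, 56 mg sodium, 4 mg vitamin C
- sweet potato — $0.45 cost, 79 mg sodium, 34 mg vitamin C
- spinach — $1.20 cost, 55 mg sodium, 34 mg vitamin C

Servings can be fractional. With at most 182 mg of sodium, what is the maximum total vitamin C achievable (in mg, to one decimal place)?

Vitamin C per mg sodium: spinach 0.6182, sweet potato 0.4304, carrots 0.07143.
With no serving limits, spend the whole sodium allowance on spinach: 182 mg / 55 mg × 34 mg = 112.5 mg.

112.5 mg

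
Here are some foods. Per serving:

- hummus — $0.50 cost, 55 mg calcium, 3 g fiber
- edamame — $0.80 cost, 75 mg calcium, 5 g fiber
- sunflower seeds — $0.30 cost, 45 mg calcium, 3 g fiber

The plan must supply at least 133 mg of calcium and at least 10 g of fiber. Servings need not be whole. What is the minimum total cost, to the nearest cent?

$1.00

A basic optimal solution has at most two foods positive. Try each food alone and each pair with both targets met exactly.
hummus only: max(133/55, 10/3) = 3.333 servings → $1.67.
edamame only: max(133/75, 10/5) = 2 servings → $1.60.
sunflower seeds only: max(133/45, 10/3) = 3.333 servings → $1.00.
hummus + edamame: intersection lies outside the first quadrant.
hummus + sunflower seeds: intersection lies outside the first quadrant.
edamame + sunflower seeds (both tight): parallel constraints — no distinct corner.
Cheapest feasible corner: $1.00.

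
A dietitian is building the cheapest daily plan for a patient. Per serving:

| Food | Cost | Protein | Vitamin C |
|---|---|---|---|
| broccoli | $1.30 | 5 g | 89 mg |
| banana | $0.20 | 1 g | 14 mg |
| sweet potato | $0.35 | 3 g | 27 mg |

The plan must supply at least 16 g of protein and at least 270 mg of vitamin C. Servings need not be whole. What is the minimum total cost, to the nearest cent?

For a min-cost LP with two ≥-constraints, a basic feasible solution has at most two positive variables.
broccoli only: max(16/5, 270/89) = 3.2 servings → $4.16.
banana only: max(16/1, 270/14) = 19.29 servings → $3.86.
sweet potato only: max(16/3, 270/27) = 10 servings → $3.50.
broccoli + banana with both tight: 2.421 servings and 3.895 servings → $3.93.
broccoli + sweet potato with both tight: 2.864 servings and 0.5606 servings → $3.92.
banana + sweet potato: the both-tight solution has a negative serving — not a feasible corner.
Cheapest feasible corner: $3.50.

$3.50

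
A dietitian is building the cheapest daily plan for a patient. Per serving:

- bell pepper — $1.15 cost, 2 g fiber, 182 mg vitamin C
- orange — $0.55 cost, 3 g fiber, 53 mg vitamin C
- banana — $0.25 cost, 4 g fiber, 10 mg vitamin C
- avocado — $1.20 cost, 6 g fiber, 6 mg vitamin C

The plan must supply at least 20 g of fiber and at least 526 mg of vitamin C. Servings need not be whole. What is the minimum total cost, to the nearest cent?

$4.01

For a min-cost LP with two ≥-constraints, a basic feasible solution has at most two positive variables.
bell pepper only: max(20/2, 526/182) = 10 servings → $11.50.
orange only: max(20/3, 526/53) = 9.925 servings → $5.46.
banana only: max(20/4, 526/10) = 52.6 servings → $13.15.
avocado only: max(20/6, 526/6) = 87.67 servings → $105.20.
bell pepper + orange with both tight: 1.177 servings and 5.882 servings → $4.59.
bell pepper + banana with both tight: 2.689 servings and 3.655 servings → $4.01.
bell pepper + avocado with both tight: 2.811 servings and 2.396 servings → $6.11.
orange + banana with both targets exact would need a negative amount; discard.
orange + avocado: the both-tight solution has a negative serving — not a feasible corner.
banana + avocado: intersection lies outside the first quadrant.
The minimum over all feasible corners is $4.01.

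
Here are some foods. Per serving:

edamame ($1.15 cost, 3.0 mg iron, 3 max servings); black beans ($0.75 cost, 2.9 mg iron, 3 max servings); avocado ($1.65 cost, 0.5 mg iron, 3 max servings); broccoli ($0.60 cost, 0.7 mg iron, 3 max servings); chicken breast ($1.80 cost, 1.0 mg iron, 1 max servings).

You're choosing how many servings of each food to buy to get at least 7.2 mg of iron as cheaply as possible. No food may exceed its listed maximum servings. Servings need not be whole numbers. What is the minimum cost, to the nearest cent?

Cost per mg of iron: black beans $0.2586, edamame $0.3833, broccoli $0.8571, chicken breast $1.8000, avocado $3.3000.
Take 2.483 servings of black beans: +7.2 mg iron for $1.86 (total $1.86, still need 0.0 mg).
Filling from the cheapest source first is optimal under one linear minimum: $1.86.

$1.86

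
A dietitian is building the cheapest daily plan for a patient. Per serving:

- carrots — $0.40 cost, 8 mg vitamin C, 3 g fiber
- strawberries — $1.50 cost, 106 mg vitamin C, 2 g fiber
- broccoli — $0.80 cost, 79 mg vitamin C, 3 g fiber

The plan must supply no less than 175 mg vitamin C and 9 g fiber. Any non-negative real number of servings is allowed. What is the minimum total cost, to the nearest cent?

This is a tiny linear program; its minimum lies at a vertex of the feasible set. List the vertices and price them.
carrots only: max(175/8, 9/3) = 21.88 servings → $8.75.
strawberries only: max(175/106, 9/2) = 4.5 servings → $6.75.
broccoli only: max(175/79, 9/3) = 3 servings → $2.40.
carrots + strawberries with both tight: 2 servings and 1.5 servings → $3.05.
carrots + broccoli with both tight: 0.8732 servings and 2.127 servings → $2.05.
strawberries + broccoli: intersection lies outside the first quadrant.
Cheapest feasible corner: $2.05.

$2.05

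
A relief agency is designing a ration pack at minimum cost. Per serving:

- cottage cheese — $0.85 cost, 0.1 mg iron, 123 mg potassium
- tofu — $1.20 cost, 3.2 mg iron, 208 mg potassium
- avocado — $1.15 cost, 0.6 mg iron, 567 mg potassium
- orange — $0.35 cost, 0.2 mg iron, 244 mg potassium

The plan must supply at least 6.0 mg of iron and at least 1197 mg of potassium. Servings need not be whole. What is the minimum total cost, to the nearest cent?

$3.21

At the optimum either one food covers both requirements or two foods hit both targets exactly; no other combination can be cheaper.
cottage cheese only: max(6.0/0.1, 1197/123) = 60 servings → $51.00.
tofu only: max(6.0/3.2, 1197/208) = 5.755 servings → $6.91.
avocado only: max(6.0/0.6, 1197/567) = 10 servings → $11.50.
orange only: max(6.0/0.2, 1197/244) = 30 servings → $10.50.
cottage cheese + tofu with both tight: 6.927 servings and 1.659 servings → $7.88.
cottage cheese + avocado with both targets exact would need a negative amount; discard.
cottage cheese + orange: intersection lies outside the first quadrant.
tofu + avocado with both tight: 1.588 servings and 1.528 servings → $3.66.
tofu + orange with both tight: 1.657 servings and 3.494 servings → $3.21.
avocado + orange: the both-tight solution has a negative serving — not a feasible corner.
Cheapest feasible corner: $3.21.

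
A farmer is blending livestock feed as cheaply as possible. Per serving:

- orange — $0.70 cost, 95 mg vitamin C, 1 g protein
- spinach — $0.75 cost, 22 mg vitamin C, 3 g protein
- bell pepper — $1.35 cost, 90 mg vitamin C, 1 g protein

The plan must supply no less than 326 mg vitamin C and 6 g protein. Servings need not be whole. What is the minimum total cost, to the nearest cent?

orange only: max(326/95, 6/1) = 6 servings → $4.20.
spinach only: max(326/22, 6/3) = 14.82 servings → $11.11.
bell pepper only: max(326/90, 6/1) = 6 servings → $8.10.
orange + spinach with both tight: 3.217 servings and 0.9278 servings → $2.95.
orange + bell pepper with both targets exact would need a negative amount; discard.
spinach + bell pepper with both tight: 0.8629 servings and 3.411 servings → $5.25.
The minimum over all feasible corners is $2.95.

$2.95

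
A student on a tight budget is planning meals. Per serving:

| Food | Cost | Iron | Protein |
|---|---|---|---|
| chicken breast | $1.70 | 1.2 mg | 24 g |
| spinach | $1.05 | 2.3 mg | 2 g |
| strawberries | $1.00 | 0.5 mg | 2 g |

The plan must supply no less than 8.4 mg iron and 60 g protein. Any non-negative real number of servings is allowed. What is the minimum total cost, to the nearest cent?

chicken breast only: max(8.4/1.2, 60/24) = 7 servings → $11.90.
spinach only: max(8.4/2.3, 60/2) = 30 servings → $31.50.
strawberries only: max(8.4/0.5, 60/2) = 30 servings → $30.00.
chicken breast + spinach with both tight: 2.295 servings and 2.455 servings → $6.48.
chicken breast + strawberries with both tight: 1.375 servings and 13.5 servings → $15.84.
spinach + strawberries with both targets exact would need a negative amount; discard.
The minimum over all feasible corners is $6.48.

$6.48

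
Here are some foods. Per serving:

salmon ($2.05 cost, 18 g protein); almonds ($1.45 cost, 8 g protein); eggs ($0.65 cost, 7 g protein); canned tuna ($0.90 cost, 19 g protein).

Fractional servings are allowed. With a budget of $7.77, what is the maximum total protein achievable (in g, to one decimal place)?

164.0 g

Protein per dollar: canned tuna 21.11, eggs 10.77, salmon 8.78, almonds 5.517.
With no serving limits, spend the whole cost allowance on canned tuna: $7.77 / $0.90 × 19 g = 164.0 g.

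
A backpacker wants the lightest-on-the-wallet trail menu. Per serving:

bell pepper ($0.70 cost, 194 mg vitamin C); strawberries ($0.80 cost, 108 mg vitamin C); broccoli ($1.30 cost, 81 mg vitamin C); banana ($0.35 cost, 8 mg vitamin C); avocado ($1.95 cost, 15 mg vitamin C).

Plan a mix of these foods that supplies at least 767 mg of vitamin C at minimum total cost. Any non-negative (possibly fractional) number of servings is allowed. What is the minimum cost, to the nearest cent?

Cost per mg of vitamin C: bell pepper $0.0036, strawberries $0.0074, broccoli $0.0160, banana $0.0437, avocado $0.1300.
With no serving limits, use only bell pepper: 767 mg / 194 mg = 3.954 servings × $0.70 = $2.77.

$2.77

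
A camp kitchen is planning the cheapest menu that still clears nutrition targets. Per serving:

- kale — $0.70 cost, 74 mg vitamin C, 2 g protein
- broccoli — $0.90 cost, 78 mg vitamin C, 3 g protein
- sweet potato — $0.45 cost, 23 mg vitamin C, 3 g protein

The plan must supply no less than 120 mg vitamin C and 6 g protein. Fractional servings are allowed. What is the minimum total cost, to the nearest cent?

$1.40

Check every corner: each single food scaled to meet both minima, and each pair solved so both constraints bind.
kale only: max(120/74, 6/2) = 3 servings → $2.10.
broccoli only: max(120/78, 6/3) = 2 servings → $1.80.
sweet potato only: max(120/23, 6/3) = 5.217 servings → $2.35.
kale + broccoli: the both-tight solution has a negative serving — not a feasible corner.
kale + sweet potato with both tight: 1.261 servings and 1.159 servings → $1.40.
broccoli + sweet potato with both tight: 1.345 servings and 0.6545 servings → $1.51.
So the least-cost plan costs $1.40.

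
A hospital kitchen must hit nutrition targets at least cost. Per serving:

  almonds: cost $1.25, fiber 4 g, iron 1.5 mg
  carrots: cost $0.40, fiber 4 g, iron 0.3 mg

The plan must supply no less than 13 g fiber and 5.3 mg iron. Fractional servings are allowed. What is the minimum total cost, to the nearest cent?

$4.42

A basic optimal solution has at most two foods positive. Try each food alone and each pair with both targets met exactly.
almonds only: max(13/4, 5.3/1.5) = 3.533 servings → $4.42.
carrots only: max(13/4, 5.3/0.3) = 17.67 servings → $7.07.
almonds + carrots: the both-tight solution has a negative serving — not a feasible corner.
The minimum over all feasible corners is $4.42.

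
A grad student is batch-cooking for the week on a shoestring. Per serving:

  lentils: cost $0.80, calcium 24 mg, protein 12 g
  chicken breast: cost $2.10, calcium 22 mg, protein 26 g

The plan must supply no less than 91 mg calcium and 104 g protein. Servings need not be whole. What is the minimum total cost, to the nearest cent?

$6.93

lentils only: max(91/24, 104/12) = 8.667 servings → $6.93.
chicken breast only: max(91/22, 104/26) = 4.136 servings → $8.69.
lentils + chicken breast with both tight: 0.2167 servings and 3.9 servings → $8.36.
Cheapest feasible corner: $6.93.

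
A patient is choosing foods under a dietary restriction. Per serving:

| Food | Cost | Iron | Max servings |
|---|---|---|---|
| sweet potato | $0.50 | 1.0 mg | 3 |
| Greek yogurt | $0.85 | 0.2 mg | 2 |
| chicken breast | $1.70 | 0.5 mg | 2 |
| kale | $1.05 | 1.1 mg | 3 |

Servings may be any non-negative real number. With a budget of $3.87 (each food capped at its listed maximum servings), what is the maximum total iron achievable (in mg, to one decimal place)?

5.5 mg

Iron per dollar: sweet potato 2, kale 1.048, chicken breast 0.2941, Greek yogurt 0.2353.
Take 3 servings of sweet potato: spends $1.50, +3.0 mg iron (running total 3.0 mg).
Take 2.257 servings of kale: spends $2.37, +2.5 mg iron (running total 5.5 mg).
Greedy by best ratio exhausts the cost allowance optimally: 5.5 mg.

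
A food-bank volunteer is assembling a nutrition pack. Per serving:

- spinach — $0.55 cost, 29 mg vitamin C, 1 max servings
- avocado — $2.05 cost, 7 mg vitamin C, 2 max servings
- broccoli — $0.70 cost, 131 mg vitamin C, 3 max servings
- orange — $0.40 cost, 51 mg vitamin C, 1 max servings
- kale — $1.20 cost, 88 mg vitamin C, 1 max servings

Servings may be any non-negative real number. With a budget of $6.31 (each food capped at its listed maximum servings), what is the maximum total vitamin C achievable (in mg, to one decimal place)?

Vitamin C per dollar: broccoli 187.1, orange 127.5, kale 73.33, spinach 52.73, avocado 3.415.
Take 3 servings of broccoli: spends $2.10, +393.0 mg vitamin C (running total 393.0 mg).
Take 1 serving of orange: spends $0.40, +51.0 mg vitamin C (running total 444.0 mg).
Take 1 serving of kale: spends $1.20, +88.0 mg vitamin C (running total 532.0 mg).
Take 1 serving of spinach: spends $0.55, +29.0 mg vitamin C (running total 561.0 mg).
Take 1.005 servings of avocado: spends $2.06, +7.0 mg vitamin C (running total 568.0 mg).
Greedy by best ratio exhausts the cost allowance optimally: 568.0 mg.

568.0 mg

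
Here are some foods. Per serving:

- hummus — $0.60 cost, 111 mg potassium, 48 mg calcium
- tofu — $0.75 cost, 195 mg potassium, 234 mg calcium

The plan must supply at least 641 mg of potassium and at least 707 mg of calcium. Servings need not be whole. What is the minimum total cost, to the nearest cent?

$2.47

At the optimum either one food covers both requirements or two foods hit both targets exactly; no other combination can be cheaper.
hummus only: max(641/111, 707/48) = 14.73 servings → $8.84.
tofu only: max(641/195, 707/234) = 3.287 servings → $2.47.
hummus + tofu with both tight: 0.73 servings and 2.872 servings → $2.59.
Cheapest feasible corner: $2.47.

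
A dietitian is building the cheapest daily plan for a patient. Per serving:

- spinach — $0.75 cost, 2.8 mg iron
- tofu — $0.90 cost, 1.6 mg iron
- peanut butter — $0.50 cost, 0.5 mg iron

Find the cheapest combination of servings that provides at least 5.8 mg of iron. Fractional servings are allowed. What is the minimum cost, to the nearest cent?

Cost per mg of iron: spinach $0.2679, tofu $0.5625, peanut butter $1.0000.
With no serving limits, use only spinach: 5.8 mg / 2.8 mg = 2.071 servings × $0.75 = $1.55.

$1.55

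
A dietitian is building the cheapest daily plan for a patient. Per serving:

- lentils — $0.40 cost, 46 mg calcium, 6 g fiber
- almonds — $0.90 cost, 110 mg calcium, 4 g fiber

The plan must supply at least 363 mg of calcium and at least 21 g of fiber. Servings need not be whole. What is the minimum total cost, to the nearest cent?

$3.01

At the optimum either one food covers both requirements or two foods hit both targets exactly; no other combination can be cheaper.
lentils only: max(363/46, 21/6) = 7.891 servings → $3.16.
almonds only: max(363/110, 21/4) = 5.25 servings → $4.72.
lentils + almonds with both tight: 1.803 servings and 2.546 servings → $3.01.
Cheapest feasible corner: $3.01.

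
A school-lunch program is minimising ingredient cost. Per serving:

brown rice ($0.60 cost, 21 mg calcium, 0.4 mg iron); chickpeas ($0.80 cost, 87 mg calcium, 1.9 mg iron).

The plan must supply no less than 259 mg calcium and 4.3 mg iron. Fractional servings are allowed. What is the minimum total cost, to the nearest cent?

$2.38

brown rice only: max(259/21, 4.3/0.4) = 12.33 servings → $7.40.
chickpeas only: max(259/87, 4.3/1.9) = 2.977 servings → $2.38.
brown rice + chickpeas: the both-tight solution has a negative serving — not a feasible corner.
So the least-cost plan costs $2.38.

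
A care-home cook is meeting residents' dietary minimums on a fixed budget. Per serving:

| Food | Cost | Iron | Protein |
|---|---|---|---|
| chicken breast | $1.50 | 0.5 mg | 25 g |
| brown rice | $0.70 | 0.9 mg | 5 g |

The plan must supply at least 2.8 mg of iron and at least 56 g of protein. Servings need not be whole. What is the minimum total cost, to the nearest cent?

$4.20

The cheapest plan sits at a corner of the feasible region — with two constraints it uses at most two foods.
chicken breast only: max(2.8/0.5, 56/25) = 5.6 servings → $8.40.
brown rice only: max(2.8/0.9, 56/5) = 11.2 servings → $7.84.
chicken breast + brown rice with both tight: 1.82 servings and 2.1 servings → $4.20.
So the least-cost plan costs $4.20.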